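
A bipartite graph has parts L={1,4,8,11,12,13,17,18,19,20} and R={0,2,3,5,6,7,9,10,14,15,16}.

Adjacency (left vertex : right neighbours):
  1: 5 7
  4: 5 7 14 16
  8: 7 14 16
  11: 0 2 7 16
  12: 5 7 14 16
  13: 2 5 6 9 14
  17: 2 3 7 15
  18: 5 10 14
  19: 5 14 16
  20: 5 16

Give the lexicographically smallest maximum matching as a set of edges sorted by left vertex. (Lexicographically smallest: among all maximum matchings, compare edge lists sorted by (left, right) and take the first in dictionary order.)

|M| = 8 (so the lex-smallest maximum matching has 8 edges)
process left vertices in ascending order; for each, take the smallest-labelled available neighbour that still permits 8 edges overall, or leave it unmatched if none does
lex-smallest matching: {1-5, 4-7, 8-14, 11-0, 12-16, 13-2, 17-3, 18-10}

Lex-smallest maximum matching: {(1,5), (4,7), (8,14), (11,0), (12,16), (13,2), (17,3), (18,10)}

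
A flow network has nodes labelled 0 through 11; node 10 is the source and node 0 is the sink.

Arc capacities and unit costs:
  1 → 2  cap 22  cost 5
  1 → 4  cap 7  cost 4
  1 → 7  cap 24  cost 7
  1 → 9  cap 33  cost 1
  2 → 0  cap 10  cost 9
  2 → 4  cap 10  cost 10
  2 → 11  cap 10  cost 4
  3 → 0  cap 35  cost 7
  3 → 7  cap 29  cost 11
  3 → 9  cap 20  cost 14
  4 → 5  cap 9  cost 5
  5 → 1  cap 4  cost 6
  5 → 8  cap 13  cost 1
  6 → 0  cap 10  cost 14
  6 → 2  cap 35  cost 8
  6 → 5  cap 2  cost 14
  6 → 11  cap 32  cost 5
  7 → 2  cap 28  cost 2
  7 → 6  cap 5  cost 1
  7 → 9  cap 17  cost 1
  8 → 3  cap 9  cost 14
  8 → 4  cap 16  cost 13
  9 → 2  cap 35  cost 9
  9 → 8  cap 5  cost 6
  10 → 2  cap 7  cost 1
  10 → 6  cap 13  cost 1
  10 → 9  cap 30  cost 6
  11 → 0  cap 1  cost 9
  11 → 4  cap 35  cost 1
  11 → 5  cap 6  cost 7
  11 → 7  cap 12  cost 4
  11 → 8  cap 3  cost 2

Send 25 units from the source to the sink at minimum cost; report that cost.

Minimum cost for 25 units: 427

shortest-cost path #1: 10→2→0 push 7 @ unit cost 10 (adds 70)
shortest-cost path #2: 10→6→0 push 10 @ unit cost 15 (adds 150)
shortest-cost path #3: 10→6→11→0 push 1 @ unit cost 15 (adds 15)
shortest-cost path #4: 10→6→2→0 push 2 @ unit cost 18 (adds 36)
shortest-cost path #5: 10→9→2→0 push 1 @ unit cost 24 (adds 24)
shortest-cost path #6: 10→9→8→3→0 push 4 @ unit cost 33 (adds 132)
total cost = 427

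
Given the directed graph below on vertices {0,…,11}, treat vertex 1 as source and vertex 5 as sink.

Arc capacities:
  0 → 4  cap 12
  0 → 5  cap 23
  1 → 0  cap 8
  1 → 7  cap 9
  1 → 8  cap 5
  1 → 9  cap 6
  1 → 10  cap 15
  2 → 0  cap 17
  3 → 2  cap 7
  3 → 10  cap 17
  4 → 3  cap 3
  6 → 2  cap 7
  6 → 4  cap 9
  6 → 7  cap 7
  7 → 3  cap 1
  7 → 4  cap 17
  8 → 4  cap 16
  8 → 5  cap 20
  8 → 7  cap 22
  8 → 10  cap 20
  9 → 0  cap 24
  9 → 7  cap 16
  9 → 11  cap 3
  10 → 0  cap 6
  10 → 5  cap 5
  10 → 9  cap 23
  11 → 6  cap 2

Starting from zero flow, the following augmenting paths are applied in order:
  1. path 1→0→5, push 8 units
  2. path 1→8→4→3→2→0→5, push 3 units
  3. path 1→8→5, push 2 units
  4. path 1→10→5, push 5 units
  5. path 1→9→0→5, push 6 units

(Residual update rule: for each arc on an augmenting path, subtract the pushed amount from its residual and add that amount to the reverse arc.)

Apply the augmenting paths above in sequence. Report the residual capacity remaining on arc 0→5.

after path 1 (1→0→5, push 8): res(0,5)=15
after path 2 (1→8→4→3→2→0→5, push 3): res(0,5)=12
after path 3 (1→8→5, push 2): res(0,5)=12
after path 4 (1→10→5, push 5): res(0,5)=12
after path 5 (1→9→0→5, push 6): res(0,5)=6

Residual capacity of (0,5): 6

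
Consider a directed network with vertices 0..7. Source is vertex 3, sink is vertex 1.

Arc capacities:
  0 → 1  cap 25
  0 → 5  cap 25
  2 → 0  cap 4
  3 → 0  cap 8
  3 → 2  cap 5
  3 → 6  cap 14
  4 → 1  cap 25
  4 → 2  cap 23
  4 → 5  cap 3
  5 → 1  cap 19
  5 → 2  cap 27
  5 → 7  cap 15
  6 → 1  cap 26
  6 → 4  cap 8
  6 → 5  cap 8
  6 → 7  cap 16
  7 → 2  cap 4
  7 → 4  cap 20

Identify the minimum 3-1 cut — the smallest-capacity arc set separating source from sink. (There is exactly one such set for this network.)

Min-cut arcs: {(2,0), (3,0), (3,6)} (total capacity 26)

augment #1: 3→0→1 push 8
augment #2: 3→6→1 push 14
augment #3: 3→2→0→1 push 4
max flow = 26; residual-reachable set from 3 gives S-side
cut edges (S→T): {(2,0), (3,0), (3,6)} total cap 26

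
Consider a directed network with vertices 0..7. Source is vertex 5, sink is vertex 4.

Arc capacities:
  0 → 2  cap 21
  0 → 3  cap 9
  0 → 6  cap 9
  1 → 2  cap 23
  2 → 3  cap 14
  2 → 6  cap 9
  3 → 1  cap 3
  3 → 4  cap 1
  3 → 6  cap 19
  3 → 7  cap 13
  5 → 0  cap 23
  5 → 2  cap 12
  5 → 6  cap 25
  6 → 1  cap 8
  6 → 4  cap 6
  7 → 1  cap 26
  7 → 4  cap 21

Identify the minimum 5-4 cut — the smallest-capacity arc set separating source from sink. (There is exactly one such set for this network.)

augment #1: 5→6→4 push 6
augment #2: 5→0→3→4 push 1
augment #3: 5→0→3→7→4 push 8
augment #4: 5→2→3→7→4 push 5
max flow = 20; residual-reachable set from 5 gives S-side
cut edges (S→T): {(3,4), (3,7), (6,4)} total cap 20

Min-cut arcs: {(3,4), (3,7), (6,4)} (total capacity 20)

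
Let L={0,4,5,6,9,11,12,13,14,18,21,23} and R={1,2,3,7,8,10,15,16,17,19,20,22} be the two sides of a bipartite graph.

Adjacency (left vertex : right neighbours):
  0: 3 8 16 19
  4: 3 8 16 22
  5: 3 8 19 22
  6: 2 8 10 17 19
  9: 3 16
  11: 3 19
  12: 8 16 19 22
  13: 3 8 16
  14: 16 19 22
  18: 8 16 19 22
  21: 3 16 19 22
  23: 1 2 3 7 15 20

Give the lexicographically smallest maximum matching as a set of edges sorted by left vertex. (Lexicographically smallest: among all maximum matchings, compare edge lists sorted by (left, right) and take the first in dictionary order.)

Lex-smallest maximum matching: {(0,3), (4,8), (5,19), (6,2), (9,16), (12,22), (23,1)}

|M| = 7 (so the lex-smallest maximum matching has 7 edges)
process left vertices in ascending order; for each, take the smallest-labelled available neighbour that still permits 7 edges overall, or leave it unmatched if none does
lex-smallest matching: {0-3, 4-8, 5-19, 6-2, 9-16, 12-22, 23-1}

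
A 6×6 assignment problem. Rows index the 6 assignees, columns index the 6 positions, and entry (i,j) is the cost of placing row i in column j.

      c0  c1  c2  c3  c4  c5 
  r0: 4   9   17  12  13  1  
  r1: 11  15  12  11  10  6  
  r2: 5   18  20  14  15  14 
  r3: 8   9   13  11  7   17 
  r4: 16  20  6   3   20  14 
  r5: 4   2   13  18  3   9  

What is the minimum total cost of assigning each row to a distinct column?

optimal assignment: row0→col5 (cost 1), row1→col2 (cost 12), row2→col0 (cost 5), row3→col4 (cost 7), row4→col3 (cost 3), row5→col1 (cost 2)
total = 1 + 12 + 5 + 7 + 3 + 2 = 30

Minimum assignment cost: 30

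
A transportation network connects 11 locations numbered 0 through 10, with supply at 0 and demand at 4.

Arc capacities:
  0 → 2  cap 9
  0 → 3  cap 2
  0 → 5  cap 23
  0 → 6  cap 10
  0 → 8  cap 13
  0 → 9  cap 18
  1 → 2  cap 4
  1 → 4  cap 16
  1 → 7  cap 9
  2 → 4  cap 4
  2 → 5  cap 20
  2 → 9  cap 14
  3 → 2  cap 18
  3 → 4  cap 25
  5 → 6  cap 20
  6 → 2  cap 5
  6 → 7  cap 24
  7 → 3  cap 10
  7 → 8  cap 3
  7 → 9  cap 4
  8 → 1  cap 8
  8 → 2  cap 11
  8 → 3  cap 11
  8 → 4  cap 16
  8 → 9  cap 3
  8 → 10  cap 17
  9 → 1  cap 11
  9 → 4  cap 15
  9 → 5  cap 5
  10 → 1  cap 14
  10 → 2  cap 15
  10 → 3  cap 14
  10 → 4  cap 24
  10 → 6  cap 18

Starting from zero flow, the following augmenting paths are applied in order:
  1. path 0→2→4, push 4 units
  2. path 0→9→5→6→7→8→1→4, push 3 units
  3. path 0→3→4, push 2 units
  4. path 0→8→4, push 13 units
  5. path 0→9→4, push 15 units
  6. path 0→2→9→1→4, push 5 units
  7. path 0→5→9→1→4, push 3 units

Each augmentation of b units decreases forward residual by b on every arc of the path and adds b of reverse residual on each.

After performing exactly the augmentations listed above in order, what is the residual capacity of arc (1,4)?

Residual capacity of (1,4): 5

after path 1 (0→2→4, push 4): res(1,4)=16
after path 2 (0→9→5→6→7→8→1→4, push 3): res(1,4)=13
after path 3 (0→3→4, push 2): res(1,4)=13
after path 4 (0→8→4, push 13): res(1,4)=13
after path 5 (0→9→4, push 15): res(1,4)=13
after path 6 (0→2→9→1→4, push 5): res(1,4)=8
after path 7 (0→5→9→1→4, push 3): res(1,4)=5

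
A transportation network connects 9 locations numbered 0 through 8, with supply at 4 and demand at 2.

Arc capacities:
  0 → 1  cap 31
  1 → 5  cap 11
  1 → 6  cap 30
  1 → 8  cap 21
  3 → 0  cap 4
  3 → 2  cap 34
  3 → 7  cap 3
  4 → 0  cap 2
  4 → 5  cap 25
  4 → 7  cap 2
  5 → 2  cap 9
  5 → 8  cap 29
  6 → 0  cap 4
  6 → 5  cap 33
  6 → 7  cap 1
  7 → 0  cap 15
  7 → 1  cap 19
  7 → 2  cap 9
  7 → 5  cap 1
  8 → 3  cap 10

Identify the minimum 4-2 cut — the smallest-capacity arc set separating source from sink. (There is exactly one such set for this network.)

augment #1: 4→5→2 push 9
augment #2: 4→7→2 push 2
augment #3: 4→5→8→3→2 push 10
augment #4: 4→0→1→6→7→2 push 1
max flow = 22; residual-reachable set from 4 gives S-side
cut edges (S→T): {(4,7), (5,2), (6,7), (8,3)} total cap 22

Min-cut arcs: {(4,7), (5,2), (6,7), (8,3)} (total capacity 22)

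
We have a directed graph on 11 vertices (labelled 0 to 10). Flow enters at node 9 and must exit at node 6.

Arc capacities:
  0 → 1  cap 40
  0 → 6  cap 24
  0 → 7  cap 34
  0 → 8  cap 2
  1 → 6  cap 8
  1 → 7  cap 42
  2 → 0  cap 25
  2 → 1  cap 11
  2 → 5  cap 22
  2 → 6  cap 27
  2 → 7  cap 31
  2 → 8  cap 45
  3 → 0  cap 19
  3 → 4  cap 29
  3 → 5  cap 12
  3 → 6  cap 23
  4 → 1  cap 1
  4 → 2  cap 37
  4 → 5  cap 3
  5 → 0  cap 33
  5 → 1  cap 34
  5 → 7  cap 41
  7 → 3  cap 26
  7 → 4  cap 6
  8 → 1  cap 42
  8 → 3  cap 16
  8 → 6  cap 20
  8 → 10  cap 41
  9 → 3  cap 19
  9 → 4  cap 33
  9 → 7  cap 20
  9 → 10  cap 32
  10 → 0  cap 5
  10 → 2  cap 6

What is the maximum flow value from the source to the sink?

augment #1: 9→3→6 bottleneck 19, total now 19
augment #2: 9→4→1→6 bottleneck 1, total now 20
augment #3: 9→4→2→6 bottleneck 27, total now 47
augment #4: 9→7→3→6 bottleneck 4, total now 51
augment #5: 9→10→0→6 bottleneck 5, total now 56
augment #6: 9→4→2→0→6 bottleneck 5, total now 61
augment #7: 9→7→3→0→6 bottleneck 14, total now 75
augment #8: 9→10→2→1→6 bottleneck 6, total now 81
augment #9: 9→7→3→0→1→6 bottleneck 1, total now 82
augment #10: 9→7→3→0→8→6 bottleneck 1, total now 83

Maximum flow value: 83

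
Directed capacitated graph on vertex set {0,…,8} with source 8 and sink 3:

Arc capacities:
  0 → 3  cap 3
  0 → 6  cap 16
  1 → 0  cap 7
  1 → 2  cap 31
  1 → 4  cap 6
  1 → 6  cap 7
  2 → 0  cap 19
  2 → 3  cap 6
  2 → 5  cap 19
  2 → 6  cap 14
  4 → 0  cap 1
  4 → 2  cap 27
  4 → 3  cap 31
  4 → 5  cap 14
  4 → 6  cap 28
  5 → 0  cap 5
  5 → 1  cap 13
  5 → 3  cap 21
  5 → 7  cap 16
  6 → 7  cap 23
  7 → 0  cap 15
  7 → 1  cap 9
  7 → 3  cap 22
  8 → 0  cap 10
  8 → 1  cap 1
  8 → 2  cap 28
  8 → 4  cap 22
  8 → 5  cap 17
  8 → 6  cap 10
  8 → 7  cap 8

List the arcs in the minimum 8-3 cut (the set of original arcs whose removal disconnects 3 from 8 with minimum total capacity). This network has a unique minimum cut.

Min-cut arcs: {(0,3), (1,4), (2,3), (5,3), (7,3), (8,4)} (total capacity 80)

augment #1: 8→0→3 push 3
augment #2: 8→2→3 push 6
augment #3: 8→4→3 push 22
augment #4: 8→5→3 push 17
augment #5: 8→7→3 push 8
augment #6: 8→1→4→3 push 1
augment #7: 8→2→5→3 push 4
augment #8: 8→6→7→3 push 10
augment #9: 8→0→6→7→3 push 4
augment #10: 8→2→5→1→4→3 push 5
max flow = 80; residual-reachable set from 8 gives S-side
cut edges (S→T): {(0,3), (1,4), (2,3), (5,3), (7,3), (8,4)} total cap 80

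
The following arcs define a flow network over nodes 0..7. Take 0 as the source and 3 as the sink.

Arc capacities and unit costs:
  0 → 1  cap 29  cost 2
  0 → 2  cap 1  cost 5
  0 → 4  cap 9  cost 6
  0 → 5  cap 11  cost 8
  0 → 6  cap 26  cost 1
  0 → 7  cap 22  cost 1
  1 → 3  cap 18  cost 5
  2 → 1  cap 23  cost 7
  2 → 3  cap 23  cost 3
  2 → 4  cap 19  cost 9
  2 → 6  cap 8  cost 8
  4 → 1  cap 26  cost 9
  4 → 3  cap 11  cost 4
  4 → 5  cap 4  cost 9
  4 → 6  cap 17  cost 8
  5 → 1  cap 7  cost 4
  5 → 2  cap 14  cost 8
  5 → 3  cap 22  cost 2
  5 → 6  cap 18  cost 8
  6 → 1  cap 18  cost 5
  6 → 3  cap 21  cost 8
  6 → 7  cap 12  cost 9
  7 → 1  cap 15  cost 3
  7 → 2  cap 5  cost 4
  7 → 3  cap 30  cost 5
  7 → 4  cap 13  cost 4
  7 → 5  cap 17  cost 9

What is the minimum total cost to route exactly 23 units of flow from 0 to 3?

Minimum cost for 23 units: 139

shortest-cost path #1: 0→7→3 push 22 @ unit cost 6 (adds 132)
shortest-cost path #2: 0→1→3 push 1 @ unit cost 7 (adds 7)
total cost = 139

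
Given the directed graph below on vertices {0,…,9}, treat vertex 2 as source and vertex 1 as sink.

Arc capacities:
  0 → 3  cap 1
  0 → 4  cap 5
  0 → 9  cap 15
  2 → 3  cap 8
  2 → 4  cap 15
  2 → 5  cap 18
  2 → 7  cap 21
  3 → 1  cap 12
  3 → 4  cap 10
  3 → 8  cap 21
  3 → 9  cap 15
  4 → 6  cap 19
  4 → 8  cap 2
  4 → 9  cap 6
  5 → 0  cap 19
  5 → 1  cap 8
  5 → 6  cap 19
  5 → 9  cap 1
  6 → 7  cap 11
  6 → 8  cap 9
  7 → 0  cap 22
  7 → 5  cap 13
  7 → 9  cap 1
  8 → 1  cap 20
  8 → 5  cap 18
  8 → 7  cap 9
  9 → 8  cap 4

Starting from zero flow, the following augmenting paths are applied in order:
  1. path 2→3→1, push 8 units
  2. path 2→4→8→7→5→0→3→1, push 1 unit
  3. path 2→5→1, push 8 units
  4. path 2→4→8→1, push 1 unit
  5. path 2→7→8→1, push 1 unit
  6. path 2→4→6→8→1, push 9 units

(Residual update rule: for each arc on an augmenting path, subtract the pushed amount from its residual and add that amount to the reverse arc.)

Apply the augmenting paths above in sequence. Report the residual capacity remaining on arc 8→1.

after path 1 (2→3→1, push 8): res(8,1)=20
after path 2 (2→4→8→7→5→0→3→1, push 1): res(8,1)=20
after path 3 (2→5→1, push 8): res(8,1)=20
after path 4 (2→4→8→1, push 1): res(8,1)=19
after path 5 (2→7→8→1, push 1): res(8,1)=18
after path 6 (2→4→6→8→1, push 9): res(8,1)=9

Residual capacity of (8,1): 9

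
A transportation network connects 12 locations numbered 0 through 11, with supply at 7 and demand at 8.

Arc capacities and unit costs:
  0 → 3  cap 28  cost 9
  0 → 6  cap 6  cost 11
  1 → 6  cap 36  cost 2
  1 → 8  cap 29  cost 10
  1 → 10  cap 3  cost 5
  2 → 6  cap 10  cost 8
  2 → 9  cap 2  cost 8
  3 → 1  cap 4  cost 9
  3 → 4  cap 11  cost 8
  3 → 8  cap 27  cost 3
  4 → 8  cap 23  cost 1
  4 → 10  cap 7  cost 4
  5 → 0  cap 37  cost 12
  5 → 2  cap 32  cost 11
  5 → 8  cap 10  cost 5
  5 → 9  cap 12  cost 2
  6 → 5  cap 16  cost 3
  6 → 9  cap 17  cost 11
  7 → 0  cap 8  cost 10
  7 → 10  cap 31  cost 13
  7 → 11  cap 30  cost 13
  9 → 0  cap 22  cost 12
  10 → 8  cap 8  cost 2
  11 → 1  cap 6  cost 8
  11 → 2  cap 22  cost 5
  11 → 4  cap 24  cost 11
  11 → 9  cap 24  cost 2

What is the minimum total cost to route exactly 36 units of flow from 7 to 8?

Minimum cost for 36 units: 796

shortest-cost path #1: 7→10→8 push 8 @ unit cost 15 (adds 120)
shortest-cost path #2: 7→0→3→8 push 8 @ unit cost 22 (adds 176)
shortest-cost path #3: 7→11→4→8 push 20 @ unit cost 25 (adds 500)
total cost = 796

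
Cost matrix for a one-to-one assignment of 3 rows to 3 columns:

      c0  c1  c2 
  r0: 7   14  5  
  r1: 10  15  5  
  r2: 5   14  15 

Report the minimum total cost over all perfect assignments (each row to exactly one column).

Minimum assignment cost: 24

optimal assignment: row0→col1 (cost 14), row1→col2 (cost 5), row2→col0 (cost 5)
total = 14 + 5 + 5 = 24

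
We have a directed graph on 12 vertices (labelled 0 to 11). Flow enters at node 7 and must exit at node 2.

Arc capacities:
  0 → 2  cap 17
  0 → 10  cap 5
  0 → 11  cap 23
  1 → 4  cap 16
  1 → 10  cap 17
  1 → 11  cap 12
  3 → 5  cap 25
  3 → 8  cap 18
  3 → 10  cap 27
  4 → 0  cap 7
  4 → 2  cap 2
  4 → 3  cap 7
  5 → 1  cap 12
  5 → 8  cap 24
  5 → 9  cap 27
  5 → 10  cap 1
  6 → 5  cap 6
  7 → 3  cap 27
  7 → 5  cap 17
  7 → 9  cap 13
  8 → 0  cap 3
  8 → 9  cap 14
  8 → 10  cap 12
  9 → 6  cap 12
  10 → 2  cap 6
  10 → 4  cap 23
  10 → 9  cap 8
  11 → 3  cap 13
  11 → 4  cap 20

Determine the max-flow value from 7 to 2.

augment #1: 7→3→10→2 bottleneck 6, total now 6
augment #2: 7→3→8→0→2 bottleneck 3, total now 9
augment #3: 7→3→10→4→2 bottleneck 2, total now 11
augment #4: 7→3→10→4→0→2 bottleneck 7, total now 18

Maximum flow value: 18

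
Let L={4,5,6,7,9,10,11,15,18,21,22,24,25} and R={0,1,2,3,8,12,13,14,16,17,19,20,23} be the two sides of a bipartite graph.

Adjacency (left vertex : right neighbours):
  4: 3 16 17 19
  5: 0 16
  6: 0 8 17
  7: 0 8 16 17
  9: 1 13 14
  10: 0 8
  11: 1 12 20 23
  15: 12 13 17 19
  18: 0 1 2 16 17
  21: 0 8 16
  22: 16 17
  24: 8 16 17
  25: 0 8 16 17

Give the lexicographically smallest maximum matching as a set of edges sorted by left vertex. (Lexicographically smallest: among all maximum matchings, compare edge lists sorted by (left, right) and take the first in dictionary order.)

Lex-smallest maximum matching: {(4,3), (5,0), (6,8), (7,16), (9,1), (11,12), (15,13), (18,2), (22,17)}

|M| = 9 (so the lex-smallest maximum matching has 9 edges)
process left vertices in ascending order; for each, take the smallest-labelled available neighbour that still permits 9 edges overall, or leave it unmatched if none does
lex-smallest matching: {4-3, 5-0, 6-8, 7-16, 9-1, 11-12, 15-13, 18-2, 22-17}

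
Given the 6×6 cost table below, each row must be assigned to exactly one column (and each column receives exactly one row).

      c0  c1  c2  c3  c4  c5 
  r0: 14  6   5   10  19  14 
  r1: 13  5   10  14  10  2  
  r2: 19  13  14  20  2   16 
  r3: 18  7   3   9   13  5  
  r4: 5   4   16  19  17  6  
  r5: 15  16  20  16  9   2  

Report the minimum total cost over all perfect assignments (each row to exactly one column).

Minimum assignment cost: 27

optimal assignment: row0→col3 (cost 10), row1→col1 (cost 5), row2→col4 (cost 2), row3→col2 (cost 3), row4→col0 (cost 5), row5→col5 (cost 2)
total = 10 + 5 + 2 + 3 + 5 + 2 = 27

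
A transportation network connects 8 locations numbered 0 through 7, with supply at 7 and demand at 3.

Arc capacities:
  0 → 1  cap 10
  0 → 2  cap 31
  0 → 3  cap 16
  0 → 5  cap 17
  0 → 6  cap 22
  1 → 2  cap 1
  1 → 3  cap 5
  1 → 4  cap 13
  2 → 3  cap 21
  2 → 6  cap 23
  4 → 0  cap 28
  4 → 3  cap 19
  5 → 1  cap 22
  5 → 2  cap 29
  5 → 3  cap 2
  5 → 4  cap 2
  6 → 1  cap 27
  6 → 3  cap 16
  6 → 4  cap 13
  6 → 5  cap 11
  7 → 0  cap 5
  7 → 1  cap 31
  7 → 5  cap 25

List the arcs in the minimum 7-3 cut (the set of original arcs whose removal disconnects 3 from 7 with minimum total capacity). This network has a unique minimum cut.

Min-cut arcs: {(1,2), (1,3), (1,4), (7,0), (7,5)} (total capacity 49)

augment #1: 7→0→3 push 5
augment #2: 7→1→3 push 5
augment #3: 7→5→3 push 2
augment #4: 7→1→2→3 push 1
augment #5: 7→1→4→3 push 13
augment #6: 7→5→2→3 push 20
augment #7: 7→5→4→3 push 2
augment #8: 7→5→2→6→3 push 1
max flow = 49; residual-reachable set from 7 gives S-side
cut edges (S→T): {(1,2), (1,3), (1,4), (7,0), (7,5)} total cap 49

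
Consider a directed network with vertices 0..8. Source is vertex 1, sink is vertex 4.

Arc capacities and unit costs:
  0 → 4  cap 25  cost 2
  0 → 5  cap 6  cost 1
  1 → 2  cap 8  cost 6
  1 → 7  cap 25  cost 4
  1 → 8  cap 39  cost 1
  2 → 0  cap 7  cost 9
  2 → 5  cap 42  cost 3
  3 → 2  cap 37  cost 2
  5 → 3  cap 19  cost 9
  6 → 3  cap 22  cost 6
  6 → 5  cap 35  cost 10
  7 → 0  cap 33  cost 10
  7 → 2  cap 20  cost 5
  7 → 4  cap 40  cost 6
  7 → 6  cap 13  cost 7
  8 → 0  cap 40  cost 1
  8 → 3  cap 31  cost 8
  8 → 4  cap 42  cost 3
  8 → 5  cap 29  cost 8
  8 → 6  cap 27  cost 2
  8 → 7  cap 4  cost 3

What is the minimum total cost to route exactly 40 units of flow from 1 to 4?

shortest-cost path #1: 1→8→4 push 39 @ unit cost 4 (adds 156)
shortest-cost path #2: 1→7→4 push 1 @ unit cost 10 (adds 10)
total cost = 166

Minimum cost for 40 units: 166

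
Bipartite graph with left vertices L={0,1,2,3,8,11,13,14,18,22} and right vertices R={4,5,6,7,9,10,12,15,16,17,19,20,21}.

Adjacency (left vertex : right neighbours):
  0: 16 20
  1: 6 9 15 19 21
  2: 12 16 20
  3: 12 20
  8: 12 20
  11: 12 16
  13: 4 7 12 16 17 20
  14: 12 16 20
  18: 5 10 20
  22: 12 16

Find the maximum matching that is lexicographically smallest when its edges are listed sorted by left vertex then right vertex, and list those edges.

Lex-smallest maximum matching: {(0,16), (1,6), (2,12), (3,20), (13,4), (18,5)}

|M| = 6 (so the lex-smallest maximum matching has 6 edges)
process left vertices in ascending order; for each, take the smallest-labelled available neighbour that still permits 6 edges overall, or leave it unmatched if none does
lex-smallest matching: {0-16, 1-6, 2-12, 3-20, 13-4, 18-5}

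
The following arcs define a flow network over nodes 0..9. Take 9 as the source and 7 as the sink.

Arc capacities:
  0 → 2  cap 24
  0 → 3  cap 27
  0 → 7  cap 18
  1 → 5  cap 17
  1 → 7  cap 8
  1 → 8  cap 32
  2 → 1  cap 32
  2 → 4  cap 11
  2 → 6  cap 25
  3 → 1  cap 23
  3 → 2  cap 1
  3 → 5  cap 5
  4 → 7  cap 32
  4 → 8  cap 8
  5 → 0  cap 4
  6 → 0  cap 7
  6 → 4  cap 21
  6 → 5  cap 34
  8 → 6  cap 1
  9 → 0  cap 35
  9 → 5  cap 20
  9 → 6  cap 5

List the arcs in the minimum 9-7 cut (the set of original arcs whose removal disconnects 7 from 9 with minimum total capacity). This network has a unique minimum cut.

augment #1: 9→0→7 push 18
augment #2: 9→6→4→7 push 5
augment #3: 9→0→2→1→7 push 8
augment #4: 9→0→2→4→7 push 9
augment #5: 9→5→0→2→4→7 push 2
augment #6: 9→5→0→2→6→4→7 push 2
max flow = 44; residual-reachable set from 9 gives S-side
cut edges (S→T): {(5,0), (9,0), (9,6)} total cap 44

Min-cut arcs: {(5,0), (9,0), (9,6)} (total capacity 44)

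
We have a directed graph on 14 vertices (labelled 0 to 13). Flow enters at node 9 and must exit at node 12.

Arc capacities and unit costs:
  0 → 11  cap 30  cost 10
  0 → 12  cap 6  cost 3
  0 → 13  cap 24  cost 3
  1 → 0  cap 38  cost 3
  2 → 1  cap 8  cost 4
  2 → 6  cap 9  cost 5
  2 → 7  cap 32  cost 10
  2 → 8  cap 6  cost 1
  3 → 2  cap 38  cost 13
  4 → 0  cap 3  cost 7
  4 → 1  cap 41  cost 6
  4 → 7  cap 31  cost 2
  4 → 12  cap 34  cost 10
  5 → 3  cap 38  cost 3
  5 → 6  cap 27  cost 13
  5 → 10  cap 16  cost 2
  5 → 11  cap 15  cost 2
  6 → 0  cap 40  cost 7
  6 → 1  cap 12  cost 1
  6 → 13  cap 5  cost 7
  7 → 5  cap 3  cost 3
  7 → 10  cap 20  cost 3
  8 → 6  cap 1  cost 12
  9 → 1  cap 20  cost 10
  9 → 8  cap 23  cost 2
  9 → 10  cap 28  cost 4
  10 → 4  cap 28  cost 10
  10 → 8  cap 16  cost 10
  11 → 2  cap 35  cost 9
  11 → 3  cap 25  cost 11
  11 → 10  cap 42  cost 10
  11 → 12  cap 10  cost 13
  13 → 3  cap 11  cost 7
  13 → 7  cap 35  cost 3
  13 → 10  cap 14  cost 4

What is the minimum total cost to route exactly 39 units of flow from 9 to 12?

Minimum cost for 39 units: 948

shortest-cost path #1: 9→1→0→12 push 6 @ unit cost 16 (adds 96)
shortest-cost path #2: 9→10→4→12 push 28 @ unit cost 24 (adds 672)
shortest-cost path #3: 9→1→0→11→12 push 5 @ unit cost 36 (adds 180)
total cost = 948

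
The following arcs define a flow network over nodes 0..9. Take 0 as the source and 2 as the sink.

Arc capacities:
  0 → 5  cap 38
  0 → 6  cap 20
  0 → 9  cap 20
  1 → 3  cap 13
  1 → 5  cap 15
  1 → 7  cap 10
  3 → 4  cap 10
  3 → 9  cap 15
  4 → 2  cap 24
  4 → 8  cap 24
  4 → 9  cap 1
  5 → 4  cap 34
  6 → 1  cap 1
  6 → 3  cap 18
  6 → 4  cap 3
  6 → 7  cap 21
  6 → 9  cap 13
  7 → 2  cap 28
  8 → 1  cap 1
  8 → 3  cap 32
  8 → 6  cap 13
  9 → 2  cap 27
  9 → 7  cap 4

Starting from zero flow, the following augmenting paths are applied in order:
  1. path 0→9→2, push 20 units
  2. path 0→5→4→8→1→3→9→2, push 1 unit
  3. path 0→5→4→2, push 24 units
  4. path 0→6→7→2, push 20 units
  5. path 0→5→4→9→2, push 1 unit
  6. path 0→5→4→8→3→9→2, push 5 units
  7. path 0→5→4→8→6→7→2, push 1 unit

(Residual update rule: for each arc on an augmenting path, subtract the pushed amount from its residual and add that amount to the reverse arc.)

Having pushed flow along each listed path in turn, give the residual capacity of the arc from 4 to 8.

Residual capacity of (4,8): 17

after path 1 (0→9→2, push 20): res(4,8)=24
after path 2 (0→5→4→8→1→3→9→2, push 1): res(4,8)=23
after path 3 (0→5→4→2, push 24): res(4,8)=23
after path 4 (0→6→7→2, push 20): res(4,8)=23
after path 5 (0→5→4→9→2, push 1): res(4,8)=23
after path 6 (0→5→4→8→3→9→2, push 5): res(4,8)=18
after path 7 (0→5→4→8→6→7→2, push 1): res(4,8)=17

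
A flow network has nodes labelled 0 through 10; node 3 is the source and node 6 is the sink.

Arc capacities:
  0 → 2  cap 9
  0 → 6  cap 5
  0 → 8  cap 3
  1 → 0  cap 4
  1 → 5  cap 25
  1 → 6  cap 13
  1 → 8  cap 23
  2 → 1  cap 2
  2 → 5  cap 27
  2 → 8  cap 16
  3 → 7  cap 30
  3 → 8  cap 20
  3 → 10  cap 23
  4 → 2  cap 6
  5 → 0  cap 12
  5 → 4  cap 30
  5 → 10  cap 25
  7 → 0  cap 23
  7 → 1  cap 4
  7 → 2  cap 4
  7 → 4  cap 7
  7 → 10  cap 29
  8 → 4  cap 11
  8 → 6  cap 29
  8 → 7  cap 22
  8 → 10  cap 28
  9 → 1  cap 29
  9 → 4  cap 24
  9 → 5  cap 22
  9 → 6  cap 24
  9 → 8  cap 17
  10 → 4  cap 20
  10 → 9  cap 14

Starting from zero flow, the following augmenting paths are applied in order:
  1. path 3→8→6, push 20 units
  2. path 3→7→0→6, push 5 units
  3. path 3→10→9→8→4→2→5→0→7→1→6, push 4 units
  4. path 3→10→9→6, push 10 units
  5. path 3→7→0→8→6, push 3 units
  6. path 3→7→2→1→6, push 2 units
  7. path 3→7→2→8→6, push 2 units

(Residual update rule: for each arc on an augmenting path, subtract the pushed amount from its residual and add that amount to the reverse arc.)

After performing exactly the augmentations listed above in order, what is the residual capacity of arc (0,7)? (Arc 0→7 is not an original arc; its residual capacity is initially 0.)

Residual capacity of (0,7): 4

after path 1 (3→8→6, push 20): res(0,7)=0
after path 2 (3→7→0→6, push 5): res(0,7)=5
after path 3 (3→10→9→8→4→2→5→0→7→1→6, push 4): res(0,7)=1
after path 4 (3→10→9→6, push 10): res(0,7)=1
after path 5 (3→7→0→8→6, push 3): res(0,7)=4
after path 6 (3→7→2→1→6, push 2): res(0,7)=4
after path 7 (3→7→2→8→6, push 2): res(0,7)=4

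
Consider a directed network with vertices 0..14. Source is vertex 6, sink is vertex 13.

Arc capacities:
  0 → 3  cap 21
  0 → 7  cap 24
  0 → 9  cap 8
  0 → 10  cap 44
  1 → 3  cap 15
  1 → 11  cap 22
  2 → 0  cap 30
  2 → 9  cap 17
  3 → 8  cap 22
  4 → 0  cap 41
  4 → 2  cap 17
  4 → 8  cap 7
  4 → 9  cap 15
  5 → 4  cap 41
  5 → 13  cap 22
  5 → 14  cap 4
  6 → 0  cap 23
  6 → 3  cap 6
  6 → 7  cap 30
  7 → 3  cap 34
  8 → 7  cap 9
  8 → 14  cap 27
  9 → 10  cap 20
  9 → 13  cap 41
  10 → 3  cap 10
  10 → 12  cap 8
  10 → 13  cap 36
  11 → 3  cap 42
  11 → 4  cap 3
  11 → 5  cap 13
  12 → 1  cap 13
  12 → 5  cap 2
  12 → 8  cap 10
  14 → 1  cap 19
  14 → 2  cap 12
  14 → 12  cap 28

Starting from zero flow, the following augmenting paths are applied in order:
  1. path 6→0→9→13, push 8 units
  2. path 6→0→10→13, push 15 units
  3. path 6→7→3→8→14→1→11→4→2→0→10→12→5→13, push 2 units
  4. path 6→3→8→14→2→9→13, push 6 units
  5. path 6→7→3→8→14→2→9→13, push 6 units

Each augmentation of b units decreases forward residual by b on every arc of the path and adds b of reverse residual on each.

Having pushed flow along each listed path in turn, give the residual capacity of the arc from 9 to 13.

Residual capacity of (9,13): 21

after path 1 (6→0→9→13, push 8): res(9,13)=33
after path 2 (6→0→10→13, push 15): res(9,13)=33
after path 3 (6→7→3→8→14→1→11→4→2→0→10→12→5→13, push 2): res(9,13)=33
after path 4 (6→3→8→14→2→9→13, push 6): res(9,13)=27
after path 5 (6→7→3→8→14→2→9→13, push 6): res(9,13)=21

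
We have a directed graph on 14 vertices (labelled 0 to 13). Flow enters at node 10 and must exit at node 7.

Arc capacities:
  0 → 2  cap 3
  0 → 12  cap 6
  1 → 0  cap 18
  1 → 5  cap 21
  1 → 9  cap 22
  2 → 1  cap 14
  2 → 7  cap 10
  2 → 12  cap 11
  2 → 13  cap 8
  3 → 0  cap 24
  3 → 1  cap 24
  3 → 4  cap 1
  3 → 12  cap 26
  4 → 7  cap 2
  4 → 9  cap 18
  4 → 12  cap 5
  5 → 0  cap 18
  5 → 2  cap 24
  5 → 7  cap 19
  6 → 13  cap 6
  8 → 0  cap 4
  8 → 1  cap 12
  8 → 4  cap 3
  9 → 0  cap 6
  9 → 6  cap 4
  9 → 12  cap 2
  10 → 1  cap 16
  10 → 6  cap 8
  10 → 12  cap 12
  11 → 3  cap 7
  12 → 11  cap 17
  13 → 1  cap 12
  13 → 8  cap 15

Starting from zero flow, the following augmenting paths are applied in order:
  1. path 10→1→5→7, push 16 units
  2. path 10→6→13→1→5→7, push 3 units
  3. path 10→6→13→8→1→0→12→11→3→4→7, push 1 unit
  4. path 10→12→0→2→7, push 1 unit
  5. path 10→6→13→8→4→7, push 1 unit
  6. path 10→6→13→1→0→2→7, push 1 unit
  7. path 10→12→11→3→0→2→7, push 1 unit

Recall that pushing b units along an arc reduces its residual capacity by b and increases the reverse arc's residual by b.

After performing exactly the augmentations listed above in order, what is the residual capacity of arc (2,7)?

after path 1 (10→1→5→7, push 16): res(2,7)=10
after path 2 (10→6→13→1→5→7, push 3): res(2,7)=10
after path 3 (10→6→13→8→1→0→12→11→3→4→7, push 1): res(2,7)=10
after path 4 (10→12→0→2→7, push 1): res(2,7)=9
after path 5 (10→6→13→8→4→7, push 1): res(2,7)=9
after path 6 (10→6→13→1→0→2→7, push 1): res(2,7)=8
after path 7 (10→12→11→3→0→2→7, push 1): res(2,7)=7

Residual capacity of (2,7): 7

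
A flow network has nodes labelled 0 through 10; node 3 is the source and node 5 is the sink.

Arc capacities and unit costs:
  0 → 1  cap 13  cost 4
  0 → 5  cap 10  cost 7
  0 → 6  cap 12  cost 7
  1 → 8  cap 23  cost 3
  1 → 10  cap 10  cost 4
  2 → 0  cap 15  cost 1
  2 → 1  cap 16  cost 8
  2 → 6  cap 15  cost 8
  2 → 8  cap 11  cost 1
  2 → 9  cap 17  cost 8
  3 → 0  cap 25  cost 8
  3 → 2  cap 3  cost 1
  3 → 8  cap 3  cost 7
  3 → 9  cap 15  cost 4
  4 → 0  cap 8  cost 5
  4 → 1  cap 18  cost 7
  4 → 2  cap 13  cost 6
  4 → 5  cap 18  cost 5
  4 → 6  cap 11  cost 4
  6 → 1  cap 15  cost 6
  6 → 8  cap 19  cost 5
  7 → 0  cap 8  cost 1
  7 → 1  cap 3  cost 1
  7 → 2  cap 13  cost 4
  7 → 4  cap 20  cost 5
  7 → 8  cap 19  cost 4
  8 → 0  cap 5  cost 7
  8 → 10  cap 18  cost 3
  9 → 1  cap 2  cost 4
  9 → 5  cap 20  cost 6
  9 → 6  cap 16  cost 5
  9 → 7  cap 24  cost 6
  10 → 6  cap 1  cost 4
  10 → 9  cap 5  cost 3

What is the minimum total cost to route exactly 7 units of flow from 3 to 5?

Minimum cost for 7 units: 67

shortest-cost path #1: 3→2→0→5 push 3 @ unit cost 9 (adds 27)
shortest-cost path #2: 3→9→5 push 4 @ unit cost 10 (adds 40)
total cost = 67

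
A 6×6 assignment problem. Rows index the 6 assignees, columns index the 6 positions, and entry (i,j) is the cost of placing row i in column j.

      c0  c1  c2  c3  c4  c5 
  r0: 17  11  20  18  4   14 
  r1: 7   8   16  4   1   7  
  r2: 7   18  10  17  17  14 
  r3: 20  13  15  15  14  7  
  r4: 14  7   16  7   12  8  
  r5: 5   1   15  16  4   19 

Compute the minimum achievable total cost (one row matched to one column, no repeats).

optimal assignment: row0→col4 (cost 4), row1→col0 (cost 7), row2→col2 (cost 10), row3→col5 (cost 7), row4→col3 (cost 7), row5→col1 (cost 1)
total = 4 + 7 + 10 + 7 + 7 + 1 = 36

Minimum assignment cost: 36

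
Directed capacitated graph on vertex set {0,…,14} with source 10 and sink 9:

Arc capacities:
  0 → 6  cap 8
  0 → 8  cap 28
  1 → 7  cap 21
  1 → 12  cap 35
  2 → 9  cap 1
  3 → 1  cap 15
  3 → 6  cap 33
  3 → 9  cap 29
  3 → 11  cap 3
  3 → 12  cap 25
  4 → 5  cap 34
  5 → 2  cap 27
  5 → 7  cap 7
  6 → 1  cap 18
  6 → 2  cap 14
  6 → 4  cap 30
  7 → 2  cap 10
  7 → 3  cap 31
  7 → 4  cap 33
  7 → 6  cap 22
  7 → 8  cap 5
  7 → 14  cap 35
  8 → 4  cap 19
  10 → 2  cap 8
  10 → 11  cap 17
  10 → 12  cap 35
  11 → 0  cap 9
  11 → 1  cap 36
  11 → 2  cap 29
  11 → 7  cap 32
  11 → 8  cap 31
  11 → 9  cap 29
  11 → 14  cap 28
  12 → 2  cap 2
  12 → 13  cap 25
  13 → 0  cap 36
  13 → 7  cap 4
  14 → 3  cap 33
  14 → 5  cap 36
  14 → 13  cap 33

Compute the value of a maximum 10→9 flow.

Maximum flow value: 37

augment #1: 10→2→9 bottleneck 1, total now 1
augment #2: 10→11→9 bottleneck 17, total now 18
augment #3: 10→12→13→7→3→9 bottleneck 4, total now 22
augment #4: 10→12→13→0→6→1→7→3→9 bottleneck 8, total now 30
augment #5: 10→12→13→0→8→4→5→7→3→9 bottleneck 7, total now 37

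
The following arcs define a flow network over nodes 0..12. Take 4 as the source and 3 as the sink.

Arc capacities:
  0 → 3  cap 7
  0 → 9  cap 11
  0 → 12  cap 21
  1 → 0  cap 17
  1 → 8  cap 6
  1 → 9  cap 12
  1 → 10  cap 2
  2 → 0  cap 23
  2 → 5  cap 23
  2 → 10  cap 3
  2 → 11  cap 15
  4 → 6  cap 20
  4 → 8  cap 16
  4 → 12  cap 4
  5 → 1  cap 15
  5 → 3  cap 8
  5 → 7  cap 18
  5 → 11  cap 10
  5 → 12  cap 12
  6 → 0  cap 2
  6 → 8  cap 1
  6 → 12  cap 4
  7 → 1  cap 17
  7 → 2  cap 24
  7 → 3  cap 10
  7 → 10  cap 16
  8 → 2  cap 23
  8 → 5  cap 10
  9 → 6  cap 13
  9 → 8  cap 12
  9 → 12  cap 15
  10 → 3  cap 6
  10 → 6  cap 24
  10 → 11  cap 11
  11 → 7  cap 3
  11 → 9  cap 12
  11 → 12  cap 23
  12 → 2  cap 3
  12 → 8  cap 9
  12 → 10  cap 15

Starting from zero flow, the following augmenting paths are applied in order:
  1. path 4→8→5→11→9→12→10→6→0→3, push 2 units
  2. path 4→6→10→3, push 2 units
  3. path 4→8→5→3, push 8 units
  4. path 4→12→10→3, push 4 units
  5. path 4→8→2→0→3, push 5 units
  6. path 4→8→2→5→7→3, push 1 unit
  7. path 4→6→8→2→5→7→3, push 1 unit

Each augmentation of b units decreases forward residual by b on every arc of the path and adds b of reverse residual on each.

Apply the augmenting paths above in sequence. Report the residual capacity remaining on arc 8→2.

Residual capacity of (8,2): 16

after path 1 (4→8→5→11→9→12→10→6→0→3, push 2): res(8,2)=23
after path 2 (4→6→10→3, push 2): res(8,2)=23
after path 3 (4→8→5→3, push 8): res(8,2)=23
after path 4 (4→12→10→3, push 4): res(8,2)=23
after path 5 (4→8→2→0→3, push 5): res(8,2)=18
after path 6 (4→8→2→5→7→3, push 1): res(8,2)=17
after path 7 (4→6→8→2→5→7→3, push 1): res(8,2)=16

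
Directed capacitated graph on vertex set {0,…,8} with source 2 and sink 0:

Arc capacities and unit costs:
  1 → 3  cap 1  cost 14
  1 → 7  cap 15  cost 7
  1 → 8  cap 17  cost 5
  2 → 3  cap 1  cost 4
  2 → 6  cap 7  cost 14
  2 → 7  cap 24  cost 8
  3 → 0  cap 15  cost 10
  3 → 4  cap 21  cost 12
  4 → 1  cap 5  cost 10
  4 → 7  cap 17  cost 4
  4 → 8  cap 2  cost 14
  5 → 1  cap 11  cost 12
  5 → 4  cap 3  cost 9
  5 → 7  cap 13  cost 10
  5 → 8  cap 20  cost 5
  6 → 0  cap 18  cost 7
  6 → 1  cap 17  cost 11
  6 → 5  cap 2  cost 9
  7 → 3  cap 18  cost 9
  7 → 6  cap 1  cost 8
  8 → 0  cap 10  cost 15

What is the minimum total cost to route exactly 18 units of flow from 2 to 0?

shortest-cost path #1: 2→3→0 push 1 @ unit cost 14 (adds 14)
shortest-cost path #2: 2→6→0 push 7 @ unit cost 21 (adds 147)
shortest-cost path #3: 2→7→6→0 push 1 @ unit cost 23 (adds 23)
shortest-cost path #4: 2→7→3→0 push 9 @ unit cost 27 (adds 243)
total cost = 427

Minimum cost for 18 units: 427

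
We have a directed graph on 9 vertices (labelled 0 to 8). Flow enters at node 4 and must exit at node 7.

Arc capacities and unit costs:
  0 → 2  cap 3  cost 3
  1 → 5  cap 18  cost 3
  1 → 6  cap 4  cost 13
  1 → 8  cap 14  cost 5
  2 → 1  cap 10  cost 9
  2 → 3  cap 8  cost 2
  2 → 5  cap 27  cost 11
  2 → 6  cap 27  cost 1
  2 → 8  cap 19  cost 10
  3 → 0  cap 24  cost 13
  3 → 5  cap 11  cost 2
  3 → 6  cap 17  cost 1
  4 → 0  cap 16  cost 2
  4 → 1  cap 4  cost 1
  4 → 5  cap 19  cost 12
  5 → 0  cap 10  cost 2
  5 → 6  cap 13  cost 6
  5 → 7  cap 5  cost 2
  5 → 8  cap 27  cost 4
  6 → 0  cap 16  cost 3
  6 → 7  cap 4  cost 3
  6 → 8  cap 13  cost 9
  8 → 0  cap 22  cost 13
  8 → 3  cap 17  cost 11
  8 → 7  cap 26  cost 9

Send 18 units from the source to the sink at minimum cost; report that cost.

Minimum cost for 18 units: 303

shortest-cost path #1: 4→1→5→7 push 4 @ unit cost 6 (adds 24)
shortest-cost path #2: 4→0→2→6→7 push 3 @ unit cost 9 (adds 27)
shortest-cost path #3: 4→5→7 push 1 @ unit cost 14 (adds 14)
shortest-cost path #4: 4→5→6→7 push 1 @ unit cost 21 (adds 21)
shortest-cost path #5: 4→5→1→8→7 push 4 @ unit cost 23 (adds 92)
shortest-cost path #6: 4→5→8→7 push 5 @ unit cost 25 (adds 125)
total cost = 303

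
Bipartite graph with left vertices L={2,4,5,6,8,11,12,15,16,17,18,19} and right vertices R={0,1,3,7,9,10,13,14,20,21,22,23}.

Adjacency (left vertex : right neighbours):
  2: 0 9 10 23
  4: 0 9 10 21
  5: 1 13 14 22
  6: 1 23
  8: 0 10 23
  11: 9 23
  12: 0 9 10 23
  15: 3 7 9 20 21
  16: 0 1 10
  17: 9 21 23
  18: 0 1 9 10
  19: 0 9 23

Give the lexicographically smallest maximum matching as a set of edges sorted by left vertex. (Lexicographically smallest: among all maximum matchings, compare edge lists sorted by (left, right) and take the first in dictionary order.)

Lex-smallest maximum matching: {(2,0), (4,9), (5,13), (6,1), (8,10), (11,23), (15,3), (17,21)}

|M| = 8 (so the lex-smallest maximum matching has 8 edges)
process left vertices in ascending order; for each, take the smallest-labelled available neighbour that still permits 8 edges overall, or leave it unmatched if none does
lex-smallest matching: {2-0, 4-9, 5-13, 6-1, 8-10, 11-23, 15-3, 17-21}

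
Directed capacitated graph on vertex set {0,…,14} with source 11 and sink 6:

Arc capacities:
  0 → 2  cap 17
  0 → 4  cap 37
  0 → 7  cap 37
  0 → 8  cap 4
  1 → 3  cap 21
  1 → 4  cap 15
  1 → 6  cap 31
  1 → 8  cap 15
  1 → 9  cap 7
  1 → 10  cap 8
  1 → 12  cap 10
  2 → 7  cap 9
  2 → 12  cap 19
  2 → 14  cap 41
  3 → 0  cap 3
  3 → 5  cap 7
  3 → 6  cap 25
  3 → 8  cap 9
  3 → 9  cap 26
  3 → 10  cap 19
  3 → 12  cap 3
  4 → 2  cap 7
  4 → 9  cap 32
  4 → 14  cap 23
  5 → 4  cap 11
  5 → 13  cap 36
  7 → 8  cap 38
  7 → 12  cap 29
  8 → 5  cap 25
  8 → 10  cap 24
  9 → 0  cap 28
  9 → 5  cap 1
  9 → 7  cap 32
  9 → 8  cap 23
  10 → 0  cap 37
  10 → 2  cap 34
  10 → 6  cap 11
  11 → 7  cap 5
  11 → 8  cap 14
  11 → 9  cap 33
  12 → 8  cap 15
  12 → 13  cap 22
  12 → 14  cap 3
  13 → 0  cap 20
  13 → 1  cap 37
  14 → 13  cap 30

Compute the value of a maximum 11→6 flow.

augment #1: 11→8→10→6 bottleneck 11, total now 11
augment #2: 11→7→12→13→1→6 bottleneck 5, total now 16
augment #3: 11→8→5→13→1→6 bottleneck 3, total now 19
augment #4: 11→9→5→13→1→6 bottleneck 1, total now 20
augment #5: 11→9→7→12→13→1→6 bottleneck 17, total now 37
augment #6: 11→9→8→5→13→1→6 bottleneck 5, total now 42
augment #7: 11→9→8→5→13→1→3→6 bottleneck 6, total now 48

Maximum flow value: 48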